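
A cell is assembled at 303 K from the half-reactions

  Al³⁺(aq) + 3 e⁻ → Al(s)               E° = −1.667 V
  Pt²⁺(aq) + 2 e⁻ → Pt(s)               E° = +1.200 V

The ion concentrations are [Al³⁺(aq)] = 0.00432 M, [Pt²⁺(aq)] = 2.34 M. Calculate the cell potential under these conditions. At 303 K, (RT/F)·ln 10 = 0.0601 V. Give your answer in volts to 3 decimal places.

+2.925 V

The Pt²⁺/Pt couple has the more positive E°, so it is the cathode; Al³⁺/Al is the anode.
The standard potential is +1.200 − (−1.667) = +2.867 V and the balanced reaction transfers n = 6 electrons.
Balancing gives 3 Pt²⁺(aq) + 2 Al(s) → 3 Pt(s) + 2 Al³⁺(aq); hence Q = [Al³⁺(aq)]^2 / [Pt²⁺(aq)]^3 = 1.46×10^−6 (log Q = −5.837).
Applying E = E° − (RT ln10/nF)·log Q gives +2.867 − (0.0601/6)(−5.837) = +2.925 V.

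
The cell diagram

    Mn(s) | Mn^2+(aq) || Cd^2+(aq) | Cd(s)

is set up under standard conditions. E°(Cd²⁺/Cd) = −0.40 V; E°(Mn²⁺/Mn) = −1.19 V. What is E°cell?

By convention the left-hand electrode in cell notation is the anode (oxidation) and the right-hand electrode is the cathode (reduction).
E°cell = E°(right) − E°(left) = −0.40 − (−1.19) = +0.79 V.

+0.79 V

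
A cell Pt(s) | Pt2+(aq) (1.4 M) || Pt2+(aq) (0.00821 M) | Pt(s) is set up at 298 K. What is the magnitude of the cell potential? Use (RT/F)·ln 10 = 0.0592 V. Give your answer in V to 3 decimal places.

For a concentration cell E°cell = 0, since both electrodes use the same couple.
The compartment with the higher Pt2+(aq) concentration (1.4 M) acts as the cathode; ions are reduced there and produced at the dilute (0.00821 M) anode.
With n = 2, Ecell = −(0.0592/2)·log([dilute]/[conc]) = −(0.0592/2)·log(0.00821/1.4) = +0.066 V.

0.066 V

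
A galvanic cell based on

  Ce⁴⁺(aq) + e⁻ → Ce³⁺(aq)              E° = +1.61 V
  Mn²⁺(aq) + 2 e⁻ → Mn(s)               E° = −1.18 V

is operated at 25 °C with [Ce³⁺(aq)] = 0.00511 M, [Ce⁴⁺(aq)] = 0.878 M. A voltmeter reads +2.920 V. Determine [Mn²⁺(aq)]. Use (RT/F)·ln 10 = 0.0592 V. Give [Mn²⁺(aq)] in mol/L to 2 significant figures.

1.2 M

The Ce⁴⁺/Ce³⁺ couple has the larger reduction potential, so it is the cathode: E°cell = +1.61 − (−1.18) = +2.79 V and n = 2.
Rearranging E = E° − (0.0592/n)·log Q gives log Q = 2(+2.79 − (+2.920))/0.0592 = −4.392.
The balanced reaction is 2 Ce⁴⁺(aq) + Mn(s) → 2 Ce³⁺(aq) + Mn²⁺(aq), so Q = ([Ce³⁺(aq)]^2·[Mn²⁺(aq)]) / [Ce⁴⁺(aq)]^2.
Isolating [Mn²⁺(aq)] in Q = 10^{−4.392} yields log [Mn²⁺(aq)] = 0.078, i.e. 1.2 M.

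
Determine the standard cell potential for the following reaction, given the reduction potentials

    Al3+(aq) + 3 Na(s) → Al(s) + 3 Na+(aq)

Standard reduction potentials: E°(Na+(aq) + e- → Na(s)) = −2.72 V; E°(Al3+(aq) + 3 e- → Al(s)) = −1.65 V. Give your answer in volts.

+1.07 V

In the reaction as written, Al3+(aq) is reduced (cathode) and Na+(aq) is produced by oxidation at the anode.
E°cell = E°(cathode) − E°(anode) = −1.65 − (−2.72) = +1.07 V.
The positive value indicates the reaction is spontaneous as written.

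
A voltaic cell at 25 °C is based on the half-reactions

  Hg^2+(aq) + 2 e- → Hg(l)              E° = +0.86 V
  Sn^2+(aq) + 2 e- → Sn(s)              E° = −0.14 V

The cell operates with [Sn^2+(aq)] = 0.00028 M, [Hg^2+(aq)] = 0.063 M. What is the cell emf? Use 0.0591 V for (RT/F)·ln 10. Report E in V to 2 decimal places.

+1.07 V

The Hg²⁺/Hg couple has the more positive E°, so it is the cathode; Sn²⁺/Sn is the anode.
The standard potential is +0.86 − (−0.14) = +1.00 V and the balanced reaction transfers n = 2 electrons.
Balancing gives Hg^2+(aq) + Sn(s) → Hg(l) + Sn^2+(aq); hence Q = [Sn^2+(aq)] / [Hg^2+(aq)] = 0.00444 (log Q = −2.352).
Applying E = E° − (RT ln10/nF)·log Q gives +1.00 − (0.0591/2)(−2.352) = +1.07 V.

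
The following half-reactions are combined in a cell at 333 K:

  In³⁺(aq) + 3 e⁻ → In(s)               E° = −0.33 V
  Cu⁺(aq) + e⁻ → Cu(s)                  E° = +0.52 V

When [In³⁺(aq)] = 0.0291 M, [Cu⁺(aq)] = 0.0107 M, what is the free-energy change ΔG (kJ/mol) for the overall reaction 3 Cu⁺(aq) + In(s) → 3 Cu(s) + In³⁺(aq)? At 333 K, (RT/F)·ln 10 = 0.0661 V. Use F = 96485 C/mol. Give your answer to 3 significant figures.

−218 kJ/mol

E°cell = +0.52 − (−0.33) = +0.85 V; the balanced reaction transfers n = 3 electrons.
Q = [In³⁺(aq)] / [Cu⁺(aq)]^3 = 2.38×10^4, so log Q = 4.376 and E = +0.85 − (0.0661/3)(4.376) = +0.7536 V.
Then ΔG = −nFE = −3 × 96485 × +0.7536 J/mol = −218 kJ/mol.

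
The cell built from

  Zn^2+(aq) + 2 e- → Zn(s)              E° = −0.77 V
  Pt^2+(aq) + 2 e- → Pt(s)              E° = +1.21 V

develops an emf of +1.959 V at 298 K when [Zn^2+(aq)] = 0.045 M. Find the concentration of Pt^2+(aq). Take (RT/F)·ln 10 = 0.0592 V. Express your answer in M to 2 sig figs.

0.0088 M

With Pt²⁺/Pt at the cathode and Zn²⁺/Zn at the anode, E°cell = +1.21 − (−0.77) = +1.98 V (n = 2).
From the Nernst equation, log Q = n(E° − E)/0.0592 = 2·(+1.98 − (+1.959))/0.0592 = 0.709.
The balanced reaction is Pt^2+(aq) + Zn(s) → Pt(s) + Zn^2+(aq), so Q = [Zn^2+(aq)] / [Pt^2+(aq)].
Substituting the known concentrations and solving, log [Pt^2+(aq)] = −2.056 and [Pt^2+(aq)] = 0.0088 M.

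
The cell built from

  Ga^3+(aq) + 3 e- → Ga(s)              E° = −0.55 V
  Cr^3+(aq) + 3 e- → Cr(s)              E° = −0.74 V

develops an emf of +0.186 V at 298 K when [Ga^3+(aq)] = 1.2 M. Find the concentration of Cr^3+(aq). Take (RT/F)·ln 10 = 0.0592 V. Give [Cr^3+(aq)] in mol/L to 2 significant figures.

1.9 M

Ga³⁺/Ga is the cathode (higher E°); E°cell = −0.55 − (−0.74) = +0.19 V with n = 3.
From the Nernst equation, log Q = n(E° − E)/0.0592 = 3·(+0.19 − (+0.186))/0.0592 = 0.203.
The balanced reaction is Ga^3+(aq) + Cr(s) → Ga(s) + Cr^3+(aq), so Q = [Cr^3+(aq)] / [Ga^3+(aq)].
Substituting the known concentrations and solving, log [Cr^3+(aq)] = 0.282 and [Cr^3+(aq)] = 1.9 M.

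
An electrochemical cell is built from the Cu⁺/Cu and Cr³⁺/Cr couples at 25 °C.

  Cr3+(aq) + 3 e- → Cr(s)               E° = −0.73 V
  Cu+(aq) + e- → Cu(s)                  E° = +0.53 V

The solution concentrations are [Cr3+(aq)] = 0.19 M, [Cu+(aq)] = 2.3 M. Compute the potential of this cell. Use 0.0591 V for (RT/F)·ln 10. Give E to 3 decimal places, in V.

+1.296 V

The Cu⁺/Cu couple has the more positive E°, so it is the cathode; Cr³⁺/Cr is the anode.
E°cell = +0.53 − (−0.73) = +1.26 V, with n = 3 electrons transferred.
Balancing gives 3 Cu+(aq) + Cr(s) → 3 Cu(s) + Cr3+(aq); hence Q = [Cr3+(aq)] / [Cu+(aq)]^3 = 0.0156 (log Q = −1.806).
E = E° − (0.0591/n)·log Q = +1.26 − (0.0591/3)(−1.806) = +1.296 V.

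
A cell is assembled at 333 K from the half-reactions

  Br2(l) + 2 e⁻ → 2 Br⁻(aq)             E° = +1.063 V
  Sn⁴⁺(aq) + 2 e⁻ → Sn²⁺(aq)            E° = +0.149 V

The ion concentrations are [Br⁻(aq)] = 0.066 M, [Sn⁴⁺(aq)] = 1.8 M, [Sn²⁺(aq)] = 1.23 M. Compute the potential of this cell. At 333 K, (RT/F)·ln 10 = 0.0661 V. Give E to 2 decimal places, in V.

The Br₂/Br⁻ couple has the more positive E°, so it is the cathode; Sn⁴⁺/Sn²⁺ is the anode.
E°cell = E°cat − E°an = +1.063 − (+0.149) = +0.914 V; n = 2.
The balanced reaction is Br2(l) + Sn²⁺(aq) → 2 Br⁻(aq) + Sn⁴⁺(aq), so Q = ([Br⁻(aq)]^2·[Sn⁴⁺(aq)]) / [Sn²⁺(aq)] = 0.00637 and log Q = −2.196.
E = E° − (0.0661/n)·log Q = +0.914 − (0.0661/2)(−2.196) = +0.99 V.

+0.99 V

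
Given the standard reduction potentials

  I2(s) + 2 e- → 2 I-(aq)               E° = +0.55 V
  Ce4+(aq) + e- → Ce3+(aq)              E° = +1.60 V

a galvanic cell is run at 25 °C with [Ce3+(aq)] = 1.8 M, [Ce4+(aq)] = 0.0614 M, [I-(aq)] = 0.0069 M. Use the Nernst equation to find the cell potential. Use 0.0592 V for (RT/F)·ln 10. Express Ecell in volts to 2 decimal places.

Since E°(Ce⁴⁺/Ce³⁺) > E°(I₂/I⁻), Ce⁴⁺/Ce³⁺ serves as the cathode.
The standard potential is +1.60 − (+0.55) = +1.05 V and the balanced reaction transfers n = 2 electrons.
The balanced reaction is 2 Ce4+(aq) + 2 I-(aq) → 2 Ce3+(aq) + I2(s), so Q = [Ce3+(aq)]^2 / ([Ce4+(aq)]^2·[I-(aq)]^2) = 1.81×10^7 and log Q = 7.257.
Applying E = E° − (RT ln10/nF)·log Q gives +1.05 − (0.0592/2)(7.257) = +0.84 V.

+0.84 V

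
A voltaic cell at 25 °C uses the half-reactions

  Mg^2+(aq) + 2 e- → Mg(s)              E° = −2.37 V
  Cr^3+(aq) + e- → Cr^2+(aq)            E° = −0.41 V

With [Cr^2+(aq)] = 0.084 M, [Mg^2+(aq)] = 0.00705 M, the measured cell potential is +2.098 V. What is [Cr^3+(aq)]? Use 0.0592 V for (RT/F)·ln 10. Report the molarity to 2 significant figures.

1.5 M

The Cr³⁺/Cr²⁺ couple has the larger reduction potential, so it is the cathode: E°cell = −0.41 − (−2.37) = +1.96 V and n = 2.
Since E = E° − (0.0592/n)·log Q, log Q = n(E° − E)/0.0592 = −4.662.
The balanced reaction is 2 Cr^3+(aq) + Mg(s) → 2 Cr^2+(aq) + Mg^2+(aq), so Q = ([Cr^2+(aq)]^2·[Mg^2+(aq)]) / [Cr^3+(aq)]^2.
Substituting the known concentrations and solving, log [Cr^3+(aq)] = 0.179 and [Cr^3+(aq)] = 1.5 M.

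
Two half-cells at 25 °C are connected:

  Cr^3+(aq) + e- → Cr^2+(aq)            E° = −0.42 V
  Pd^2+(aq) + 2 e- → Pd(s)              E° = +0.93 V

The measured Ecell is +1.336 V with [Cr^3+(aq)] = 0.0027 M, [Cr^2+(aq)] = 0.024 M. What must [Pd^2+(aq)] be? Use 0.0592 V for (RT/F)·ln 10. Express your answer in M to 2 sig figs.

0.0043 M

The Pd²⁺/Pd couple has the larger reduction potential, so it is the cathode: E°cell = +0.93 − (−0.42) = +1.35 V and n = 2.
Since E = E° − (0.0592/n)·log Q, log Q = n(E° − E)/0.0592 = 0.473.
For Pd^2+(aq) + 2 Cr^2+(aq) → Pd(s) + 2 Cr^3+(aq), the reaction quotient is Q = [Cr^3+(aq)]^2 / ([Pd^2+(aq)]·[Cr^2+(aq)]^2).
Isolating [Pd^2+(aq)] in Q = 10^{0.473} yields log [Pd^2+(aq)] = −2.371, i.e. 0.0043 M.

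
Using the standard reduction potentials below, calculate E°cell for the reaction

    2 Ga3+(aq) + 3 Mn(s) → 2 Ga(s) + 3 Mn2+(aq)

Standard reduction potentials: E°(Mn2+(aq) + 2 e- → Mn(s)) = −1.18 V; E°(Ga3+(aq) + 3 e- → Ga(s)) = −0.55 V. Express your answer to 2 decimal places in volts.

In the reaction as written, Ga3+(aq) is reduced (cathode) and Mn2+(aq) is produced by oxidation at the anode.
E°cell = E°(cathode) − E°(anode) = −0.55 − (−1.18) = +0.63 V.
The positive value indicates the reaction is spontaneous as written.

+0.63 V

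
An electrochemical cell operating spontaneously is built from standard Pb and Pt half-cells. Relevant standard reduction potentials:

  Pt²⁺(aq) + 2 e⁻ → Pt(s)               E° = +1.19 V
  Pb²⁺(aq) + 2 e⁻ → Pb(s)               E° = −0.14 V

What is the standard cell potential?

The Pt²⁺/Pt couple has the higher E°, so Pt ion is reduced (cathode) and Pb is oxidized (anode).
E°cell = E°(cathode) − E°(anode) = +1.19 − (−0.14) = +1.33 V.

+1.33 V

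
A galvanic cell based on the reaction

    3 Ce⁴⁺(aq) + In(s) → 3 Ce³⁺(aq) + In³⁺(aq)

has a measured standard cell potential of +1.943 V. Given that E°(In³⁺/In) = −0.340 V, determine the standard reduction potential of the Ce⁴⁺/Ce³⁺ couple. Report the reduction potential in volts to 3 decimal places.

+1.603 V

In the reaction as written the Ce⁴⁺/Ce³⁺ couple is reduced (cathode) and In³⁺/In is oxidized (anode), so E°cell = E°(Ce⁴⁺/Ce³⁺) − E°(In³⁺/In).
E°(Ce⁴⁺/Ce³⁺) = E°cell + E°(anode) = +1.943 + (−0.340) = +1.603 V.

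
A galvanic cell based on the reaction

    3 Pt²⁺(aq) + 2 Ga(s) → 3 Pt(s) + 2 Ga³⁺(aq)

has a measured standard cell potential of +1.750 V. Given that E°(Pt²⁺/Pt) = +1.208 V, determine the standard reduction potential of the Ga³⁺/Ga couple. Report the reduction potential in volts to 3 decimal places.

In the reaction as written the Pt²⁺/Pt couple is reduced (cathode) and Ga³⁺/Ga is oxidized (anode), so E°cell = E°(Pt²⁺/Pt) − E°(Ga³⁺/Ga).
E°(Ga³⁺/Ga) = E°(cathode) − E°cell = +1.208 − (+1.750) = −0.542 V.

−0.542 V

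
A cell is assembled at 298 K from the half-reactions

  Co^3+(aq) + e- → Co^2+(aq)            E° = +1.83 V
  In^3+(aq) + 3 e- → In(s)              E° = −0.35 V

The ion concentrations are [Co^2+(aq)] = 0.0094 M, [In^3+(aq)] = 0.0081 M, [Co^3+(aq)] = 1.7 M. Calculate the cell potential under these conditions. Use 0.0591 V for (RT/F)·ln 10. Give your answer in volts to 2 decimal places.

The Co³⁺/Co²⁺ couple has the more positive E°, so it is the cathode; In³⁺/In is the anode.
E°cell = +1.83 − (−0.35) = +2.18 V, with n = 3 electrons transferred.
For the overall reaction 3 Co^3+(aq) + In(s) → 3 Co^2+(aq) + In^3+(aq), Q = ([Co^2+(aq)]^3·[In^3+(aq)]) / [Co^3+(aq)]^3 = 1.37×10^−9, giving log Q = −8.863.
E = E° − (0.0591/n)·log Q = +2.18 − (0.0591/3)(−8.863) = +2.35 V.

+2.35 V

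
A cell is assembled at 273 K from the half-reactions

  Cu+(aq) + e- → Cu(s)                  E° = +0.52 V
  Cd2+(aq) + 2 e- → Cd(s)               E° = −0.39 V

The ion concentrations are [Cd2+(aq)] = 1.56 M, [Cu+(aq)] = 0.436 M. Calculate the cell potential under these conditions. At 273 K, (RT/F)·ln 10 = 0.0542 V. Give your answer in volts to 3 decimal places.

Since E°(Cu⁺/Cu) > E°(Cd²⁺/Cd), Cu⁺/Cu serves as the cathode.
E°cell = E°cat − E°an = +0.52 − (−0.39) = +0.91 V; n = 2.
For the overall reaction 2 Cu+(aq) + Cd(s) → 2 Cu(s) + Cd2+(aq), Q = [Cd2+(aq)] / [Cu+(aq)]^2 = 8.21, giving log Q = 0.914.
By the Nernst equation, E = +0.91 − (0.0542/2)·(0.914) = +0.885 V.

+0.885 V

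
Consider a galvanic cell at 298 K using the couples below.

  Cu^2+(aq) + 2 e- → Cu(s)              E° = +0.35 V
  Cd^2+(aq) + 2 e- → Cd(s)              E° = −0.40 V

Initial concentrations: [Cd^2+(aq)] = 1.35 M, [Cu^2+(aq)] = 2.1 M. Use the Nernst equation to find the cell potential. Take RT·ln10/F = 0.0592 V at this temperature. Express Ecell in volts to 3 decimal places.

Since E°(Cu²⁺/Cu) > E°(Cd²⁺/Cd), Cu²⁺/Cu serves as the cathode.
E°cell = +0.35 − (−0.40) = +0.75 V, with n = 2 electrons transferred.
Balancing gives Cu^2+(aq) + Cd(s) → Cu(s) + Cd^2+(aq); hence Q = [Cd^2+(aq)] / [Cu^2+(aq)] = 0.643 (log Q = −0.192).
E = E° − (0.0592/n)·log Q = +0.75 − (0.0592/2)(−0.192) = +0.756 V.

+0.756 V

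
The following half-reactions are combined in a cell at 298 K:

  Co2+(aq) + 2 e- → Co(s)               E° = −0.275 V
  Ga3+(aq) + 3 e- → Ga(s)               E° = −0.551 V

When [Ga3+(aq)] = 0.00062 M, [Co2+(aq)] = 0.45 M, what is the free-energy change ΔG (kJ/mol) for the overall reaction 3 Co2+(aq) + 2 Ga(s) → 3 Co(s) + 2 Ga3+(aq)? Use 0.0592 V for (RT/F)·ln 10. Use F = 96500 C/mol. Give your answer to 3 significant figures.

With Co²⁺/Co reduced at the cathode, E°cell = −0.275 − (−0.551) = +0.276 V and n = 6.
The reaction quotient is [Ga3+(aq)]^2 / [Co2+(aq)]^3 = 4.22×10^−6; by Nernst, E = +0.276 − (0.0592/6)(−5.375) = +0.3290 V.
Then ΔG = −nFE = −6 × 96500 × +0.3290 J/mol = −190 kJ/mol.

−190 kJ/mol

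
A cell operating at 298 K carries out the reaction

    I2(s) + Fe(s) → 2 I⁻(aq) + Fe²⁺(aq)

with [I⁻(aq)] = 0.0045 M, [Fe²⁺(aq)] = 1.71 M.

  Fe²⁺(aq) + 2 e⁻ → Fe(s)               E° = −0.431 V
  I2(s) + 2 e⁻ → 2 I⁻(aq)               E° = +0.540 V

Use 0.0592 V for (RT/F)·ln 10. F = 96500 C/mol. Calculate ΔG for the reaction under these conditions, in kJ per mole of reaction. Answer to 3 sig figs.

−213 kJ/mol

The standard cell potential is +0.540 − (−0.431) = +0.971 V, with n = 2 electrons in the balanced equation.
Here Q = [I⁻(aq)]^2·[Fe²⁺(aq)] = 3.46×10^−5 (log Q = −4.461), giving E = +0.971 − (0.0592/2)·(−4.461) = +1.1030 V.
ΔG = −nFE = −(2)(96500)(+1.1030) J/mol = −213 kJ/mol.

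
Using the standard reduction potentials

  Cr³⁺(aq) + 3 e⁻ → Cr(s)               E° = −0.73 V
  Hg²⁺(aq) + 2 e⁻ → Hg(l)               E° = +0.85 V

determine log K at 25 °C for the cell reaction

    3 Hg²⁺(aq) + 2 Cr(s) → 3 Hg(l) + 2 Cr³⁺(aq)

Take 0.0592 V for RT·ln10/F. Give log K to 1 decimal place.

The Hg²⁺/Hg couple is reduced (cathode); E°cell = +0.85 − (−0.73) = +1.58 V with n = 6.
At equilibrium E = 0, so log K = nE°cell / 0.0592 = (6)(+1.58) / 0.0592 = 160.1.

log K = 160.1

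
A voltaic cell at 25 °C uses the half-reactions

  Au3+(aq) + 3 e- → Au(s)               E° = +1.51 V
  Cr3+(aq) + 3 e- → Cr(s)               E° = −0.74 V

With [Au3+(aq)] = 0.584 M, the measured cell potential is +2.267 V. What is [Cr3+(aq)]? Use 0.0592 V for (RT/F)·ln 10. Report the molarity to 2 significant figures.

0.080 M

With Au³⁺/Au at the cathode and Cr³⁺/Cr at the anode, E°cell = +1.51 − (−0.74) = +2.25 V (n = 3).
Since E = E° − (0.0592/n)·log Q, log Q = n(E° − E)/0.0592 = −0.861.
For Au3+(aq) + Cr(s) → Au(s) + Cr3+(aq), the reaction quotient is Q = [Cr3+(aq)] / [Au3+(aq)].
Substituting the known concentrations and solving, log [Cr3+(aq)] = −1.095 and [Cr3+(aq)] = 0.080 M.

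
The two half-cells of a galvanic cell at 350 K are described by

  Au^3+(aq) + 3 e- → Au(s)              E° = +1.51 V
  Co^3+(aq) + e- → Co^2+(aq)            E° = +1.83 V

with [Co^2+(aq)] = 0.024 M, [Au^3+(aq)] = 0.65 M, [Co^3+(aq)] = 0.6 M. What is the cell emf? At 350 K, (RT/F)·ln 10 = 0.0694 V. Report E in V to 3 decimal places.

The Co³⁺/Co²⁺ couple has the more positive E°, so it is the cathode; Au³⁺/Au is the anode.
E°cell = +1.83 − (+1.51) = +0.32 V, with n = 3 electrons transferred.
For the overall reaction 3 Co^3+(aq) + Au(s) → 3 Co^2+(aq) + Au^3+(aq), Q = ([Co^2+(aq)]^3·[Au^3+(aq)]) / [Co^3+(aq)]^3 = 4.16×10^−5, giving log Q = −4.381.
By the Nernst equation, E = +0.32 − (0.0694/3)·(−4.381) = +0.421 V.

+0.421 V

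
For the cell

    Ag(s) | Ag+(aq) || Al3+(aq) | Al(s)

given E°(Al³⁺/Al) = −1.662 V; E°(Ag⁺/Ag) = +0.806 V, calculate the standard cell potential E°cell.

−2.468 V

By convention the left-hand electrode in cell notation is the anode (oxidation) and the right-hand electrode is the cathode (reduction).
E°cell = E°(right) − E°(left) = −1.662 − (+0.806) = −2.468 V.
The negative sign shows that, as written, the cell would require an external voltage to drive the reaction.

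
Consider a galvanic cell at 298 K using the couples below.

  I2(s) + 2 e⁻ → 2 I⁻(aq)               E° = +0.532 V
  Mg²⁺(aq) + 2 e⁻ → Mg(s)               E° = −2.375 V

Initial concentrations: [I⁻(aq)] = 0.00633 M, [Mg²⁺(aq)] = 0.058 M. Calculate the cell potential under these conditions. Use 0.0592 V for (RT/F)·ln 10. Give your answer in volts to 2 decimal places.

I₂/I⁻ is reduced (cathode, E° = +0.532 V) and Mg²⁺/Mg is oxidized (anode).
E°cell = +0.532 − (−2.375) = +2.907 V, with n = 2 electrons transferred.
Balancing gives I2(s) + Mg(s) → 2 I⁻(aq) + Mg²⁺(aq); hence Q = [I⁻(aq)]^2·[Mg²⁺(aq)] = 2.32×10^−6 (log Q = −5.634).
By the Nernst equation, E = +2.907 − (0.0592/2)·(−5.634) = +3.07 V.

+3.07 V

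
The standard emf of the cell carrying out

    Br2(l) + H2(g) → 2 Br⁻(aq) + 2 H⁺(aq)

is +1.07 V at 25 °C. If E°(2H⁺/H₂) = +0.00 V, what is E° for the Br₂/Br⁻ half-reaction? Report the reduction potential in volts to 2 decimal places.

In the reaction as written the Br₂/Br⁻ couple is reduced (cathode) and 2H⁺/H₂ is oxidized (anode), so E°cell = E°(Br₂/Br⁻) − E°(2H⁺/H₂).
E°(Br₂/Br⁻) = E°cell + E°(anode) = +1.07 + (+0.00) = +1.07 V.

+1.07 V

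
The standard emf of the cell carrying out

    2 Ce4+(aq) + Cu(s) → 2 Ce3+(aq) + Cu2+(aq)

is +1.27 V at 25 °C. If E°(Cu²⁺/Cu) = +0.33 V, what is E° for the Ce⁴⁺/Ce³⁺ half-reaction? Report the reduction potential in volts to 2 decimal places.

+1.60 V

In the reaction as written the Ce⁴⁺/Ce³⁺ couple is reduced (cathode) and Cu²⁺/Cu is oxidized (anode), so E°cell = E°(Ce⁴⁺/Ce³⁺) − E°(Cu²⁺/Cu).
E°(Ce⁴⁺/Ce³⁺) = E°cell + E°(anode) = +1.27 + (+0.33) = +1.60 V.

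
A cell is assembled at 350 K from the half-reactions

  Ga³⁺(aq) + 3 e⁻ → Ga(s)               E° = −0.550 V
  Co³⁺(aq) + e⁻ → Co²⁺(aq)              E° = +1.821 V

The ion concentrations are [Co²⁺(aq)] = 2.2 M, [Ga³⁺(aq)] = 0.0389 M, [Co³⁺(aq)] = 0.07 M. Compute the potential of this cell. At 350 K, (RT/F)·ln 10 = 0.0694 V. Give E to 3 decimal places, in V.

Since E°(Co³⁺/Co²⁺) > E°(Ga³⁺/Ga), Co³⁺/Co²⁺ serves as the cathode.
The standard potential is +1.821 − (−0.550) = +2.371 V and the balanced reaction transfers n = 3 electrons.
Balancing gives 3 Co³⁺(aq) + Ga(s) → 3 Co²⁺(aq) + Ga³⁺(aq); hence Q = ([Co²⁺(aq)]^3·[Ga³⁺(aq)]) / [Co³⁺(aq)]^3 = 1.21×10^3 (log Q = 3.082).
E = E° − (0.0694/n)·log Q = +2.371 − (0.0694/3)(3.082) = +2.300 V.

+2.300 V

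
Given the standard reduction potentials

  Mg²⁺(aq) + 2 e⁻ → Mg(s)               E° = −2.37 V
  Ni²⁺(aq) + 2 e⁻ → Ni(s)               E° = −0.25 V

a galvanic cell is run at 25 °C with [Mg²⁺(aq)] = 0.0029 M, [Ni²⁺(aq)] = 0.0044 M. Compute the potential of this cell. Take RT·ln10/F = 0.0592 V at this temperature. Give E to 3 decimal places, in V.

Since E°(Ni²⁺/Ni) > E°(Mg²⁺/Mg), Ni²⁺/Ni serves as the cathode.
E°cell = −0.25 − (−2.37) = +2.12 V, with n = 2 electrons transferred.
For the overall reaction Ni²⁺(aq) + Mg(s) → Ni(s) + Mg²⁺(aq), Q = [Mg²⁺(aq)] / [Ni²⁺(aq)] = 0.659, giving log Q = −0.181.
E = E° − (0.0592/n)·log Q = +2.12 − (0.0592/2)(−0.181) = +2.125 V.

+2.125 V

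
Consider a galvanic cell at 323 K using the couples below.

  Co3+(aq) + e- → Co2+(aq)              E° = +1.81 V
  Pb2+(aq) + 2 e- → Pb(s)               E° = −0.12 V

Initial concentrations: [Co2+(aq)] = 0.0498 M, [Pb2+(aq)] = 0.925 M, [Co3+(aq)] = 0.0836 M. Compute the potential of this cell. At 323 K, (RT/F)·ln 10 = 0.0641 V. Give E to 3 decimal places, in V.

+1.946 V

Co³⁺/Co²⁺ is reduced (cathode, E° = +1.81 V) and Pb²⁺/Pb is oxidized (anode).
E°cell = +1.81 − (−0.12) = +1.93 V, with n = 2 electrons transferred.
For the overall reaction 2 Co3+(aq) + Pb(s) → 2 Co2+(aq) + Pb2+(aq), Q = ([Co2+(aq)]^2·[Pb2+(aq)]) / [Co3+(aq)]^2 = 0.328, giving log Q = −0.484.
Applying E = E° − (RT ln10/nF)·log Q gives +1.93 − (0.0641/2)(−0.484) = +1.946 V.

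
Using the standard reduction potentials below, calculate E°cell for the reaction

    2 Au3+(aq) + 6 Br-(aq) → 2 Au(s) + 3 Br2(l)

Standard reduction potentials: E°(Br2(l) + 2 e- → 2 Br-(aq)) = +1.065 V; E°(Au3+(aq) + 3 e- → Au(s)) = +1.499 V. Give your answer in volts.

+0.434 V

Au3+(aq) gains electrons, so the Au³⁺/Au couple is the cathode; the Br₂/Br⁻ couple is the anode.
E°cell = E°(cathode) − E°(anode) = +1.499 − (+1.065) = +0.434 V.
The positive value indicates the reaction is spontaneous as written.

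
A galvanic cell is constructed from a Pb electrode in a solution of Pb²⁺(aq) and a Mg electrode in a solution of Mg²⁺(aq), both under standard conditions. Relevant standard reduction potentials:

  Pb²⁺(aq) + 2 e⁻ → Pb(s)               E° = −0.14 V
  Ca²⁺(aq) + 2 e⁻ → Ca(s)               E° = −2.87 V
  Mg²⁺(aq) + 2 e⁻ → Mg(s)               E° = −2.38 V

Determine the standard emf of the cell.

+2.24 V

Of the two couples in this cell, the one with the more positive reduction potential is reduced at the cathode: here that is Pb²⁺/Pb (−0.14 V); Mg²⁺/Mg (−2.38 V) is the anode.
E°cell = E°(cathode) − E°(anode) = −0.14 − (−2.38) = +2.24 V.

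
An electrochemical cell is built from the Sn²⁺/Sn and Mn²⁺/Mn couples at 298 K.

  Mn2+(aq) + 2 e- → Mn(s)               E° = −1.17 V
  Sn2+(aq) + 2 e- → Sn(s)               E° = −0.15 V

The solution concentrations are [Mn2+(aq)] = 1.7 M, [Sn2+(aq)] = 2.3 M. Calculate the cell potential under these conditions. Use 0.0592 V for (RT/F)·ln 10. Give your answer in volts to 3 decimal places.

+1.024 V

Since E°(Sn²⁺/Sn) > E°(Mn²⁺/Mn), Sn²⁺/Sn serves as the cathode.
The standard potential is −0.15 − (−1.17) = +1.02 V and the balanced reaction transfers n = 2 electrons.
Balancing gives Sn2+(aq) + Mn(s) → Sn(s) + Mn2+(aq); hence Q = [Mn2+(aq)] / [Sn2+(aq)] = 0.739 (log Q = −0.131).
Applying E = E° − (RT ln10/nF)·log Q gives +1.02 − (0.0592/2)(−0.131) = +1.024 V.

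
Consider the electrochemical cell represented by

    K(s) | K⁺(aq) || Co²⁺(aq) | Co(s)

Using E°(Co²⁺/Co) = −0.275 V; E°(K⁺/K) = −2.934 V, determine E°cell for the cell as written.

+2.659 V

By convention the left-hand electrode in cell notation is the anode (oxidation) and the right-hand electrode is the cathode (reduction).
E°cell = E°(right) − E°(left) = −0.275 − (−2.934) = +2.659 V.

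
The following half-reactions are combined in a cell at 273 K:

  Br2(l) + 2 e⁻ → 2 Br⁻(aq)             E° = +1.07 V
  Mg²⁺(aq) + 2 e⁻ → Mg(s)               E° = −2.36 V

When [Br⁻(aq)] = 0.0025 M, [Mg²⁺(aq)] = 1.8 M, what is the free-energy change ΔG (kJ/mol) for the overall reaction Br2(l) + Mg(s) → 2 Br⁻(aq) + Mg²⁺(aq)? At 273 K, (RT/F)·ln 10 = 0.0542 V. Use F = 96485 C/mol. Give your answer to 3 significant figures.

With Br₂/Br⁻ reduced at the cathode, E°cell = +1.07 − (−2.36) = +3.43 V and n = 2.
Q = [Br⁻(aq)]^2·[Mg²⁺(aq)] = 1.13×10^−5, so log Q = −4.949 and E = +3.43 − (0.0542/2)(−4.949) = +3.5641 V.
ΔG = −nFE = −(2)(96485)(+3.5641) J/mol = −688 kJ/mol.

−688 kJ/mol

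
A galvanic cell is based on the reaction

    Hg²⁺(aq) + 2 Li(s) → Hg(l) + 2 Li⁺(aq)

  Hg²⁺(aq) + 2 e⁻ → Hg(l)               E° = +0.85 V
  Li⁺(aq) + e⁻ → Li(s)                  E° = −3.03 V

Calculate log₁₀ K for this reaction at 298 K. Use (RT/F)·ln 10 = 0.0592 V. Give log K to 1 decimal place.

The Hg²⁺/Hg couple is reduced (cathode); E°cell = +0.85 − (−3.03) = +3.88 V with n = 2.
At equilibrium E = 0, so log K = nE°cell / 0.0592 = (2)(+3.88) / 0.0592 = 131.1.

log K = 131.1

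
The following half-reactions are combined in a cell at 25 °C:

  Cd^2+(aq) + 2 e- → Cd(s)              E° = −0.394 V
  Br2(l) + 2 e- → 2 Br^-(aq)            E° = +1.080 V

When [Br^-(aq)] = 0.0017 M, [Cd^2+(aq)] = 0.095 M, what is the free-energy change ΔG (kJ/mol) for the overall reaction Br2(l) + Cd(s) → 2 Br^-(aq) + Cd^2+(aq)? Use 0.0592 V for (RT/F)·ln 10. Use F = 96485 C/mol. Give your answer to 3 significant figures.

−322 kJ/mol

With Br₂/Br⁻ reduced at the cathode, E°cell = +1.080 − (−0.394) = +1.474 V and n = 2.
Here Q = [Br^-(aq)]^2·[Cd^2+(aq)] = 2.75×10^−7 (log Q = −6.561), giving E = +1.474 − (0.0592/2)·(−6.561) = +1.6682 V.
Finally ΔG = −nFE = −(2)(96485 C/mol)(+1.6682 V) = −322 kJ/mol.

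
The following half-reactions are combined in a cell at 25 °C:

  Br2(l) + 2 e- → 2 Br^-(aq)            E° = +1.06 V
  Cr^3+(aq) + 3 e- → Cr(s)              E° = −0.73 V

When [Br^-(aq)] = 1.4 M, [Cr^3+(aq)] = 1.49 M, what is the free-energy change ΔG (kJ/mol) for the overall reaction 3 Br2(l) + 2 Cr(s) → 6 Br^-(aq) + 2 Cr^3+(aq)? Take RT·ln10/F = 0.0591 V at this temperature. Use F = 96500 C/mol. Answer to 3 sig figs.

−1030 kJ/mol

The standard cell potential is +1.06 − (−0.73) = +1.79 V, with n = 6 electrons in the balanced equation.
Here Q = [Br^-(aq)]^6·[Cr^3+(aq)]^2 = 16.7 (log Q = 1.223), giving E = +1.79 − (0.0591/6)·(1.223) = +1.7780 V.
Then ΔG = −nFE = −6 × 96500 × +1.7780 J/mol = −1030 kJ/mol.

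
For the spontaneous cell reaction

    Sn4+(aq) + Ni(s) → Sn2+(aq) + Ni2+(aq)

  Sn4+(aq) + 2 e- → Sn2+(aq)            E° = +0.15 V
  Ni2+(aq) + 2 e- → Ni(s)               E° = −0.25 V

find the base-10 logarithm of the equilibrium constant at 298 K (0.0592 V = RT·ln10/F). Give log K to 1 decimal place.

The Sn⁴⁺/Sn²⁺ couple is reduced (cathode); E°cell = +0.15 − (−0.25) = +0.40 V with n = 2.
At equilibrium E = 0, so log K = nE°cell / 0.0592 = (2)(+0.40) / 0.0592 = 13.5.

log K = 13.5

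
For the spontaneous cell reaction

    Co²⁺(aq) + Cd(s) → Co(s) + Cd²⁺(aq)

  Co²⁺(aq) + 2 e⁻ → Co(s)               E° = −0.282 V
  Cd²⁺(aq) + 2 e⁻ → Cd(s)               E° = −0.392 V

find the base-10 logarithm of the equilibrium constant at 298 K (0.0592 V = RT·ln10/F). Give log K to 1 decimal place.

log K = 3.7

The Co²⁺/Co couple is reduced (cathode); E°cell = −0.282 − (−0.392) = +0.110 V with n = 2.
At equilibrium E = 0, so log K = nE°cell / 0.0592 = (2)(+0.110) / 0.0592 = 3.7.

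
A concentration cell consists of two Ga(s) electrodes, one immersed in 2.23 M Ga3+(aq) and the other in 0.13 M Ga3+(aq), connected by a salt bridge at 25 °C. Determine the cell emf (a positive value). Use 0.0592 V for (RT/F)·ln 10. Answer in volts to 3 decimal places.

0.024 V

For a concentration cell E°cell = 0, since both electrodes use the same couple.
The compartment with the higher Ga3+(aq) concentration (2.23 M) acts as the cathode; ions are reduced there and produced at the dilute (0.13 M) anode.
With n = 3, Ecell = −(0.0592/3)·log([dilute]/[conc]) = −(0.0592/3)·log(0.13/2.23) = +0.024 V.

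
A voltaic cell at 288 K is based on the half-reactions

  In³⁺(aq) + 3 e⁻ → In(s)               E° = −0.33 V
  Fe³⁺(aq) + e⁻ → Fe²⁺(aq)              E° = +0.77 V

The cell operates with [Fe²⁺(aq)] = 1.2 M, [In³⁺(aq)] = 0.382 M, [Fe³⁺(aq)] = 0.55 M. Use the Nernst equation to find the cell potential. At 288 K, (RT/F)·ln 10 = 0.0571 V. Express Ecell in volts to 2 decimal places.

+1.09 V

Fe³⁺/Fe²⁺ is reduced (cathode, E° = +0.77 V) and In³⁺/In is oxidized (anode).
The standard potential is +0.77 − (−0.33) = +1.10 V and the balanced reaction transfers n = 3 electrons.
The balanced reaction is 3 Fe³⁺(aq) + In(s) → 3 Fe²⁺(aq) + In³⁺(aq), so Q = ([Fe²⁺(aq)]^3·[In³⁺(aq)]) / [Fe³⁺(aq)]^3 = 3.97 and log Q = 0.599.
By the Nernst equation, E = +1.10 − (0.0571/3)·(0.599) = +1.09 V.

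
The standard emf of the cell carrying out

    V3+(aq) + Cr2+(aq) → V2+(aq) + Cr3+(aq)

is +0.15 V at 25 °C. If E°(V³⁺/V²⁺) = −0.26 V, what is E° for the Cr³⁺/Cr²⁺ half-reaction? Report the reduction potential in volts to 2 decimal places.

In the reaction as written the V³⁺/V²⁺ couple is reduced (cathode) and Cr³⁺/Cr²⁺ is oxidized (anode), so E°cell = E°(V³⁺/V²⁺) − E°(Cr³⁺/Cr²⁺).
E°(Cr³⁺/Cr²⁺) = E°(cathode) − E°cell = −0.26 − (+0.15) = −0.41 V.

−0.41 V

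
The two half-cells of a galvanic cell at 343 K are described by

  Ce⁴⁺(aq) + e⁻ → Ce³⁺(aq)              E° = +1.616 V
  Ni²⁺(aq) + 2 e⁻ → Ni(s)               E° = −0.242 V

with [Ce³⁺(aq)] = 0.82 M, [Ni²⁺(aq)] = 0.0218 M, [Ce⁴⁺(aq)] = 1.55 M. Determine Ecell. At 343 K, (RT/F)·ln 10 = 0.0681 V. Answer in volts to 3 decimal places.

Since E°(Ce⁴⁺/Ce³⁺) > E°(Ni²⁺/Ni), Ce⁴⁺/Ce³⁺ serves as the cathode.
E°cell = +1.616 − (−0.242) = +1.858 V, with n = 2 electrons transferred.
For the overall reaction 2 Ce⁴⁺(aq) + Ni(s) → 2 Ce³⁺(aq) + Ni²⁺(aq), Q = ([Ce³⁺(aq)]^2·[Ni²⁺(aq)]) / [Ce⁴⁺(aq)]^2 = 0.0061, giving log Q = −2.215.
E = E° − (0.0681/n)·log Q = +1.858 − (0.0681/2)(−2.215) = +1.933 V.

+1.933 V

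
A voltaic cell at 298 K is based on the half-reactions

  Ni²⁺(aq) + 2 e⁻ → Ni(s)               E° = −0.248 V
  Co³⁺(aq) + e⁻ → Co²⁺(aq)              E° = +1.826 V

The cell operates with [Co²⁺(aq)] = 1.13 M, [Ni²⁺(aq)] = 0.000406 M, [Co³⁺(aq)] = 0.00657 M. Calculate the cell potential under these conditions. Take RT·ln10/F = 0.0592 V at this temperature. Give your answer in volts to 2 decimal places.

Since E°(Co³⁺/Co²⁺) > E°(Ni²⁺/Ni), Co³⁺/Co²⁺ serves as the cathode.
The standard potential is +1.826 − (−0.248) = +2.074 V and the balanced reaction transfers n = 2 electrons.
For the overall reaction 2 Co³⁺(aq) + Ni(s) → 2 Co²⁺(aq) + Ni²⁺(aq), Q = ([Co²⁺(aq)]^2·[Ni²⁺(aq)]) / [Co³⁺(aq)]^2 = 12, giving log Q = 1.080.
E = E° − (0.0592/n)·log Q = +2.074 − (0.0592/2)(1.080) = +2.04 V.

+2.04 V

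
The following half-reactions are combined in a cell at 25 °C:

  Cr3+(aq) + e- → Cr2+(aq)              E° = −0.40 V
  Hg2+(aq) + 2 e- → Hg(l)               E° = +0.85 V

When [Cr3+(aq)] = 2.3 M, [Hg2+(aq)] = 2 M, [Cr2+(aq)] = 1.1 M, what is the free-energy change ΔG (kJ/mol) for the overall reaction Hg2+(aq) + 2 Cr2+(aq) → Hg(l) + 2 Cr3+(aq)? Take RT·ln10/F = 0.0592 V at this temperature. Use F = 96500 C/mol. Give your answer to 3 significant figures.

−239 kJ/mol

With Hg²⁺/Hg reduced at the cathode, E°cell = +0.85 − (−0.40) = +1.25 V and n = 2.
The reaction quotient is [Cr3+(aq)]^2 / ([Hg2+(aq)]·[Cr2+(aq)]^2) = 2.19; by Nernst, E = +1.25 − (0.0592/2)(0.340) = +1.2399 V.
Then ΔG = −nFE = −2 × 96500 × +1.2399 J/mol = −239 kJ/mol.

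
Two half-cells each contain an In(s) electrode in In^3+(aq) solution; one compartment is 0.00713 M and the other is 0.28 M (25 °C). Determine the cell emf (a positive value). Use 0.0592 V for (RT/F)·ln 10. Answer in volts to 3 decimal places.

0.031 V

For a concentration cell E°cell = 0, since both electrodes use the same couple.
The compartment with the higher In^3+(aq) concentration (0.28 M) acts as the cathode; ions are reduced there and produced at the dilute (0.00713 M) anode.
With n = 3, Ecell = −(0.0592/3)·log([dilute]/[conc]) = −(0.0592/3)·log(0.00713/0.28) = +0.031 V.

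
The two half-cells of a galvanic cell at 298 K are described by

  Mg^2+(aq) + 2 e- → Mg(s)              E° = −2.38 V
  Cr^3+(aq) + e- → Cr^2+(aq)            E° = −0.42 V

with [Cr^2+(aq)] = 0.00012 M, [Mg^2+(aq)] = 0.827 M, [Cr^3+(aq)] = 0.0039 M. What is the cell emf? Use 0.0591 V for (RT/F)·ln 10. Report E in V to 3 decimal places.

+2.052 V

Since E°(Cr³⁺/Cr²⁺) > E°(Mg²⁺/Mg), Cr³⁺/Cr²⁺ serves as the cathode.
E°cell = E°cat − E°an = −0.42 − (−2.38) = +1.96 V; n = 2.
The balanced reaction is 2 Cr^3+(aq) + Mg(s) → 2 Cr^2+(aq) + Mg^2+(aq), so Q = ([Cr^2+(aq)]^2·[Mg^2+(aq)]) / [Cr^3+(aq)]^2 = 0.000783 and log Q = −3.106.
By the Nernst equation, E = +1.96 − (0.0591/2)·(−3.106) = +2.052 V.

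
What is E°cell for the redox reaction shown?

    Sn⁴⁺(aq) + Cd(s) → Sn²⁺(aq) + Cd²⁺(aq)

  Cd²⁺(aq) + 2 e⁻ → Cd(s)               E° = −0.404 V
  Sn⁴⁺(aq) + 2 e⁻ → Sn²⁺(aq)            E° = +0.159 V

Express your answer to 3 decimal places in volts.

+0.563 V

Sn⁴⁺(aq) gains electrons, so the Sn⁴⁺/Sn²⁺ couple is the cathode; the Cd²⁺/Cd couple is the anode.
E°cell = E°(cathode) − E°(anode) = +0.159 − (−0.404) = +0.563 V.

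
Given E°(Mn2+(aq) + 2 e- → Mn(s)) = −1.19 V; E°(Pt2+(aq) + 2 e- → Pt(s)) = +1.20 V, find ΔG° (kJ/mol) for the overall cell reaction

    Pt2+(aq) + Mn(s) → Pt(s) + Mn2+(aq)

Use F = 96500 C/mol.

−461 kJ/mol

In the reaction as written Pt2+(aq) is reduced, so the Pt²⁺/Pt couple is the cathode and Mn²⁺/Mn is the anode.
E°cell = +1.20 − (−1.19) = +2.39 V; balancing electrons gives n = 2.
ΔG° = −nFE°cell = −(2)(96500)(+2.39) J/mol = −461 kJ/mol.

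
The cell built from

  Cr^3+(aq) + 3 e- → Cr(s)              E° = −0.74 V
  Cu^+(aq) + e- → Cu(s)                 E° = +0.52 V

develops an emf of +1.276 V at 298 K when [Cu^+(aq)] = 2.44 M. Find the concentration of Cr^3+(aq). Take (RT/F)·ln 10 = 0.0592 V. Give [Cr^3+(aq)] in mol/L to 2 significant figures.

2.2 M

With Cu⁺/Cu at the cathode and Cr³⁺/Cr at the anode, E°cell = +0.52 − (−0.74) = +1.26 V (n = 3).
From the Nernst equation, log Q = n(E° − E)/0.0592 = 3·(+1.26 − (+1.276))/0.0592 = −0.811.
Balancing electrons gives 3 Cu^+(aq) + Cr(s) → 3 Cu(s) + Cr^3+(aq); thus Q = [Cr^3+(aq)] / [Cu^+(aq)]^3.
Solving for the unknown gives log [Cr^3+(aq)] = 0.351, so [Cr^3+(aq)] ≈ 2.2 M.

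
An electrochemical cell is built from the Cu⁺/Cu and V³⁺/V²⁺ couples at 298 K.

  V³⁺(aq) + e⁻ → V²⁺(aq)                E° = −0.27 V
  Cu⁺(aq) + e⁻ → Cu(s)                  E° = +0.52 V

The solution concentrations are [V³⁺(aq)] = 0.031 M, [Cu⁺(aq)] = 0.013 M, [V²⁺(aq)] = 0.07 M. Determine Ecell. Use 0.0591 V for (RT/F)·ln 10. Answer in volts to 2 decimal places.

Since E°(Cu⁺/Cu) > E°(V³⁺/V²⁺), Cu⁺/Cu serves as the cathode.
The standard potential is +0.52 − (−0.27) = +0.79 V and the balanced reaction transfers n = 1 electron.
For the overall reaction Cu⁺(aq) + V²⁺(aq) → Cu(s) + V³⁺(aq), Q = [V³⁺(aq)] / ([Cu⁺(aq)]·[V²⁺(aq)]) = 34.1, giving log Q = 1.532.
By the Nernst equation, E = +0.79 − (0.0591/1)·(1.532) = +0.70 V.

+0.70 V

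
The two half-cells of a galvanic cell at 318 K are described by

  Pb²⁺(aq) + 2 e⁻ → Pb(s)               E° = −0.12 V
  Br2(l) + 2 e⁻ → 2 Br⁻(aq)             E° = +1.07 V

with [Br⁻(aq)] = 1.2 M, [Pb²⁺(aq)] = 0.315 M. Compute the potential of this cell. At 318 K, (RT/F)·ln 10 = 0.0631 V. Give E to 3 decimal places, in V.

Since E°(Br₂/Br⁻) > E°(Pb²⁺/Pb), Br₂/Br⁻ serves as the cathode.
E°cell = +1.07 − (−0.12) = +1.19 V, with n = 2 electrons transferred.
The balanced reaction is Br2(l) + Pb(s) → 2 Br⁻(aq) + Pb²⁺(aq), so Q = [Br⁻(aq)]^2·[Pb²⁺(aq)] = 0.454 and log Q = −0.343.
By the Nernst equation, E = +1.19 − (0.0631/2)·(−0.343) = +1.201 V.

+1.201 V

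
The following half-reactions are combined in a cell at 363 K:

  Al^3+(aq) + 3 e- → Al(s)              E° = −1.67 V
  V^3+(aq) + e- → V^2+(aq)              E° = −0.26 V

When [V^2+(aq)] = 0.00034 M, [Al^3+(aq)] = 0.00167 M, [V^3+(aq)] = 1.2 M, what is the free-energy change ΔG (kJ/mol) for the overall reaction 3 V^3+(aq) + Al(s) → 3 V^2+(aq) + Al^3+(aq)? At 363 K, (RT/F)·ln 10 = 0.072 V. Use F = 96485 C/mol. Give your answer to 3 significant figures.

The standard cell potential is −0.26 − (−1.67) = +1.41 V, with n = 3 electrons in the balanced equation.
Q = ([V^2+(aq)]^3·[Al^3+(aq)]) / [V^3+(aq)]^3 = 3.8×10^−14, so log Q = −13.420 and E = +1.41 − (0.072/3)(−13.420) = +1.7321 V.
Finally ΔG = −nFE = −(3)(96485 C/mol)(+1.7321 V) = −501 kJ/mol.

−501 kJ/mol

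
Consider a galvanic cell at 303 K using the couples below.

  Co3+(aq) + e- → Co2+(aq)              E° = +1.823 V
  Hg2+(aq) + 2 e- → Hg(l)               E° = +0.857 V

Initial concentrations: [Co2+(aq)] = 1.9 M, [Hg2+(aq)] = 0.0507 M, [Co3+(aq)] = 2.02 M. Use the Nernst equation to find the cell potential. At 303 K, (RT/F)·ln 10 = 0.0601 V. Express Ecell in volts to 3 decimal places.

Co³⁺/Co²⁺ is reduced (cathode, E° = +1.823 V) and Hg²⁺/Hg is oxidized (anode).
E°cell = +1.823 − (+0.857) = +0.966 V, with n = 2 electrons transferred.
The balanced reaction is 2 Co3+(aq) + Hg(l) → 2 Co2+(aq) + Hg2+(aq), so Q = ([Co2+(aq)]^2·[Hg2+(aq)]) / [Co3+(aq)]^2 = 0.0449 and log Q = −1.348.
Applying E = E° − (RT ln10/nF)·log Q gives +0.966 − (0.0601/2)(−1.348) = +1.007 V.

+1.007 V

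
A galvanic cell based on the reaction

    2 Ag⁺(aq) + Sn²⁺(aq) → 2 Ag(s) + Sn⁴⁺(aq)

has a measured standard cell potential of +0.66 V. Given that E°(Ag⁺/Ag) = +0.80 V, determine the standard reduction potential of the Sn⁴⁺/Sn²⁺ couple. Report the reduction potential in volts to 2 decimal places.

In the reaction as written the Ag⁺/Ag couple is reduced (cathode) and Sn⁴⁺/Sn²⁺ is oxidized (anode), so E°cell = E°(Ag⁺/Ag) − E°(Sn⁴⁺/Sn²⁺).
E°(Sn⁴⁺/Sn²⁺) = E°(cathode) − E°cell = +0.80 − (+0.66) = +0.14 V.

+0.14 V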